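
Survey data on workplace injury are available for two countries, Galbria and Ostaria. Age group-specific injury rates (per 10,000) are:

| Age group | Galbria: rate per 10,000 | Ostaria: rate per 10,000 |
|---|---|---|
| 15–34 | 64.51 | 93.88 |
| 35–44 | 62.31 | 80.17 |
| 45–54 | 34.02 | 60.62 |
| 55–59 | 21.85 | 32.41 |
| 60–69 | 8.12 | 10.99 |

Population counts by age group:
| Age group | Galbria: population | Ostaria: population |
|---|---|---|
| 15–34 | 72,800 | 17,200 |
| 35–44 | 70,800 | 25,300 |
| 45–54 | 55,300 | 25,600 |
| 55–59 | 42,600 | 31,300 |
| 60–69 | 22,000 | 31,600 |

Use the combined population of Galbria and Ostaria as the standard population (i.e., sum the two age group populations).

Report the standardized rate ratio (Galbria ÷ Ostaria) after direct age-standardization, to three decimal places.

0.690

Combined standard total = 394,500; weights = 0.2281, 0.2436, 0.2051, 0.1873, 0.1359.
Galbria: 0.2281×64.51 + 0.2436×62.31 + 0.2051×34.02 + 0.1873×21.85 + 0.1359×8.12 = 42.0686 per 10,000.
Ostaria: 0.2281×93.88 + 0.2436×80.17 + 0.2051×60.62 + 0.1873×32.41 + 0.1359×10.99 = 60.9426 per 10,000.
Ratio = 42.0686 ÷ 60.9426 = 0.69030.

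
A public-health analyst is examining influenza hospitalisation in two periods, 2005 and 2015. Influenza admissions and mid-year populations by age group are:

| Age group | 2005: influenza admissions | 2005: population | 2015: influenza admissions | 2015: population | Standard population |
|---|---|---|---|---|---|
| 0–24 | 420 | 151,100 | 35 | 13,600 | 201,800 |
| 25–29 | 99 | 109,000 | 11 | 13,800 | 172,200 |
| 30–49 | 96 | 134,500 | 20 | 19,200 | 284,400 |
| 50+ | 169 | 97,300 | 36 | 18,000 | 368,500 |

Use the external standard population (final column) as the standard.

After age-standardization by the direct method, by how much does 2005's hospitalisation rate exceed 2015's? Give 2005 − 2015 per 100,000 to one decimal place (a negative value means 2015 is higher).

-12.6

Age-specific rates per 100,000 for 2005: 277.96, 90.83, 71.38, 173.69.
For 2015: 257.35, 79.71, 104.17, 200.00.
Standard total = 1,026,900; weights = 0.1965, 0.1677, 0.2770, 0.3588.
2005: 0.1965×277.96 + 0.1677×90.83 + 0.2770×71.38 + 0.3588×173.69 = 151.9492 per 100,000.
2015: 0.1965×257.35 + 0.1677×79.71 + 0.2770×104.17 + 0.3588×200.00 = 164.5583 per 100,000.
Difference = 151.9492 − 164.5583 = -12.6091.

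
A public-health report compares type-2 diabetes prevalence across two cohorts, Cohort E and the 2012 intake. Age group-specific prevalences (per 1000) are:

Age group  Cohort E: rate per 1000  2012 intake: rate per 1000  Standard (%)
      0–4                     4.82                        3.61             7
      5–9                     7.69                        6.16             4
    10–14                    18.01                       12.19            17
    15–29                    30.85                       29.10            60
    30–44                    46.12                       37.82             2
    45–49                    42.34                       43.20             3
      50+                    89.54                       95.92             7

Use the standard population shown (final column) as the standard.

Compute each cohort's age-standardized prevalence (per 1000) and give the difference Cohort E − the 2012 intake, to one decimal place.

Standard weights: 0.07, 0.04, 0.17, 0.60, 0.02, 0.03, 0.07.
Cohort E: 0.0700×4.82 + 0.0400×7.69 + 0.1700×18.01 + 0.6000×30.85 + 0.0200×46.12 + 0.0300×42.34 + 0.0700×89.54 = 30.6771 per 1000.
The 2012 intake: 0.0700×3.61 + 0.0400×6.16 + 0.1700×12.19 + 0.6000×29.10 + 0.0200×37.82 + 0.0300×43.20 + 0.0700×95.92 = 28.7982 per 1000.
Difference = 30.6771 − 28.7982 = 1.8789.

1.9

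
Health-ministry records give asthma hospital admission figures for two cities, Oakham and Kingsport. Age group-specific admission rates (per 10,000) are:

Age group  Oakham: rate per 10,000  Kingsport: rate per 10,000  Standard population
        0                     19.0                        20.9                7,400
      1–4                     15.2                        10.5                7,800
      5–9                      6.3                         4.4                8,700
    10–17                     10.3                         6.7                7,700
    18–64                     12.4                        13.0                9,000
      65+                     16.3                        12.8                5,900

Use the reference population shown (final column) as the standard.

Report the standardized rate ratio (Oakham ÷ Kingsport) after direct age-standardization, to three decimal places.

Standard total = 46,500; weights = 0.1591, 0.1677, 0.1871, 0.1656, 0.1935, 0.1269.
Oakham: 0.1591×19.0 + 0.1677×15.2 + 0.1871×6.3 + 0.1656×10.3 + 0.1935×12.4 + 0.1269×16.3 = 12.9258 per 10,000.
Kingsport: 0.1591×20.9 + 0.1677×10.5 + 0.1871×4.4 + 0.1656×6.7 + 0.1935×13.0 + 0.1269×12.8 = 11.1602 per 10,000.
Ratio = 12.9258 ÷ 11.1602 = 1.15820.

1.158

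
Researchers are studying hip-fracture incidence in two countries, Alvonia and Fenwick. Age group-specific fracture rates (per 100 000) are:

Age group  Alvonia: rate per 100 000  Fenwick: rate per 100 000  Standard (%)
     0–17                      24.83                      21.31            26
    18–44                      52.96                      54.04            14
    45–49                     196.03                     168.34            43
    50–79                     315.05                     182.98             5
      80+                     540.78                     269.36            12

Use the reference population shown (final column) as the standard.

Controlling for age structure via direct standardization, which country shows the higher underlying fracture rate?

Standard weights: 0.26, 0.14, 0.43, 0.05, 0.12.
Alvonia: 0.2600×24.83 + 0.1400×52.96 + 0.4300×196.03 + 0.0500×315.05 + 0.1200×540.78 = 178.8092 per 100 000.
Fenwick: 0.2600×21.31 + 0.1400×54.04 + 0.4300×168.34 + 0.0500×182.98 + 0.1200×269.36 = 126.9646 per 100 000.

Alvonia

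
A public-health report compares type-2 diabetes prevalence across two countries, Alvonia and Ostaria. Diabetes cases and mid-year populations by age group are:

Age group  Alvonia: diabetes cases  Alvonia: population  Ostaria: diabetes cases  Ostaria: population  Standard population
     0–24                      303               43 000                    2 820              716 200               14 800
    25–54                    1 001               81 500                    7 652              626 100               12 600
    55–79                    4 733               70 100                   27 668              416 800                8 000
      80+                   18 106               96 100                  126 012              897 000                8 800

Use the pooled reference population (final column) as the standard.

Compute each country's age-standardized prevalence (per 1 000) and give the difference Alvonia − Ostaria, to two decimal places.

10.81

Age-specific rates per 1 000 for Alvonia: 7.047, 12.282, 67.518, 188.408.
For Ostaria: 3.937, 12.222, 66.382, 140.482.
Standard total = 44 200; weights = 0.3348, 0.2851, 0.1810, 0.1991.
Alvonia: 0.3348×7.047 + 0.2851×12.282 + 0.1810×67.518 + 0.1991×188.408 = 55.5922 per 1 000.
Ostaria: 0.3348×3.937 + 0.2851×12.222 + 0.1810×66.382 + 0.1991×140.482 = 44.7865 per 1 000.
Difference = 55.5922 − 44.7865 = 10.8058.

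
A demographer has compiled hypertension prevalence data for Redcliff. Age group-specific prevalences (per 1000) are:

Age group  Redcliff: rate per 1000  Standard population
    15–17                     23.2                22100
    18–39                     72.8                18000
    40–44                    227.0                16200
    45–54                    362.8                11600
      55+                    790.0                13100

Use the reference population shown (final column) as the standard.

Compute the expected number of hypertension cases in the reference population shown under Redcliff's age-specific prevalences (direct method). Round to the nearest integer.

Expected hypertension cases = Σ (standard pop × age-specific rate ÷ 1000)
= 22100×23.2/1000 + 18000×72.8/1000 + 16200×227.0/1000 + 11600×362.8/1000 + 13100×790.0/1000
= 512.72 + 1310.40 + 3677.40 + 4208.48 + 10349.00 = 20058.00.

20058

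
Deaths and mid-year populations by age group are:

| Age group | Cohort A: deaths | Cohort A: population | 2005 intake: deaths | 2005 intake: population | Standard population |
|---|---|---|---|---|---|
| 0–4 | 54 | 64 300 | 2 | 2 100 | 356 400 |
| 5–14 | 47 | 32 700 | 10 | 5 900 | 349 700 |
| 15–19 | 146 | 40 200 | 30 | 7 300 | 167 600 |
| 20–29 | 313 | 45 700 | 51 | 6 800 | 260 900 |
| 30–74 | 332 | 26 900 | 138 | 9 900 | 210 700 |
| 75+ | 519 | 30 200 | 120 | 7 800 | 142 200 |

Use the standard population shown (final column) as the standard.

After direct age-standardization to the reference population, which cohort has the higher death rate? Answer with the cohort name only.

Age-specific rates per 100 000 for Cohort A: 83.98, 143.73, 363.18, 684.90, 1234.20, 1718.54.
For the 2005 intake: 95.24, 169.49, 410.96, 750.00, 1393.94, 1538.46.
Standard total = 1 487 500; weights = 0.2396, 0.2351, 0.1127, 0.1754, 0.1416, 0.0956.
Cohort A: 0.2396×83.98 + 0.2351×143.73 + 0.1127×363.18 + 0.1754×684.90 + 0.1416×1234.20 + 0.0956×1718.54 = 554.0686 per 100 000.
The 2005 intake: 0.2396×95.24 + 0.2351×169.49 + 0.1127×410.96 + 0.1754×750.00 + 0.1416×1393.94 + 0.0956×1538.46 = 585.0340 per 100 000.

2005 intake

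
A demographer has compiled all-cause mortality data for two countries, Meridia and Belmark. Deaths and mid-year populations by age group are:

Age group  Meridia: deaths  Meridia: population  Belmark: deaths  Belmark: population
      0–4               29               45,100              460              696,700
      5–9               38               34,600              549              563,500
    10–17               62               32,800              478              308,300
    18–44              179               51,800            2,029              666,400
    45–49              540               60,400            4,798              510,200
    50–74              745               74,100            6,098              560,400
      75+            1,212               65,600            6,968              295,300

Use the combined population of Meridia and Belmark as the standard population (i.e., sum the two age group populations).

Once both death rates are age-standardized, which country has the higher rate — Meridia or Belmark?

Age-specific rates per 1,000 for Meridia: 0.643, 1.098, 1.890, 3.456, 8.940, 10.054, 18.476.
For Belmark: 0.660, 0.974, 1.550, 3.045, 9.404, 10.882, 23.596.
Combined standard total = 3,965,200; weights = 0.1871, 0.1508, 0.0860, 0.1811, 0.1439, 0.1600, 0.0910.
Meridia: 0.1871×0.643 + 0.1508×1.098 + 0.0860×1.890 + 0.1811×3.456 + 0.1439×8.940 + 0.1600×10.054 + 0.0910×18.476 = 5.6514 per 1,000.
Belmark: 0.1871×0.660 + 0.1508×0.974 + 0.0860×1.550 + 0.1811×3.045 + 0.1439×9.404 + 0.1600×10.882 + 0.0910×23.596 = 6.1975 per 1,000.
The crude rates (7.70 vs 5.94) would put Meridia higher, but that reflects its age composition; once standardized to a common age structure, Belmark has the higher underlying rate.

Belmark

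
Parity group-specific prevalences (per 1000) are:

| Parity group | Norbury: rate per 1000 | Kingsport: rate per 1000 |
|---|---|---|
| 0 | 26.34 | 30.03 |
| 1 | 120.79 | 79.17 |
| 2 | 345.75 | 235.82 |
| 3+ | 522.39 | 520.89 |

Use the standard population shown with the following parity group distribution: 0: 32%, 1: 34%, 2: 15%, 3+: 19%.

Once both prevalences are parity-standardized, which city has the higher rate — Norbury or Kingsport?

Standard weights: 0.32, 0.34, 0.15, 0.19.
Norbury: 0.3200×26.34 + 0.3400×120.79 + 0.1500×345.75 + 0.1900×522.39 = 200.6140 per 1000.
Kingsport: 0.3200×30.03 + 0.3400×79.17 + 0.1500×235.82 + 0.1900×520.89 = 170.8695 per 1000.

Norbury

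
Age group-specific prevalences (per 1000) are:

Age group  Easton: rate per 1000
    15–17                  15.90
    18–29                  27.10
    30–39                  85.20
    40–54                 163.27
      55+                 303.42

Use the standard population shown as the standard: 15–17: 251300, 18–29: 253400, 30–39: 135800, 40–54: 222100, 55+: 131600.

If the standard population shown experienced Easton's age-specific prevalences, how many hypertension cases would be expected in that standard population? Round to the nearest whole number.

98625

Expected hypertension cases = Σ (standard pop × age-specific rate ÷ 1000)
= 251300×15.90/1000 + 253400×27.10/1000 + 135800×85.20/1000 + 222100×163.27/1000 + 131600×303.42/1000
= 3995.67 + 6867.14 + 11570.16 + 36262.27 + 39930.07 = 98625.31.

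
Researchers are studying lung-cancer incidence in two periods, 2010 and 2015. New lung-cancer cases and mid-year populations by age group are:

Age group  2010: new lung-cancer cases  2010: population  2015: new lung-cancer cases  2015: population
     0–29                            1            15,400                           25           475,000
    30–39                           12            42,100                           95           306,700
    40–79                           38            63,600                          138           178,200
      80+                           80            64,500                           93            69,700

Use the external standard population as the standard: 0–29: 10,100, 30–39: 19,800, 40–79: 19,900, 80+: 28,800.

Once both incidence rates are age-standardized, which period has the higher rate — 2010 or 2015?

Age-specific rates per 100,000 for 2010: 6.49, 28.50, 59.75, 124.03.
For 2015: 5.26, 30.97, 77.44, 133.43.
Standard total = 78,600; weights = 0.1285, 0.2519, 0.2532, 0.3664.
2010: 0.1285×6.49 + 0.2519×28.50 + 0.2532×59.75 + 0.3664×124.03 = 68.5883 per 100,000.
2015: 0.1285×5.26 + 0.2519×30.97 + 0.2532×77.44 + 0.3664×133.43 = 76.9757 per 100,000.
The crude rates (70.58 vs 34.09) would put 2010 higher, but that reflects its age composition; once standardized to a common age structure, 2015 has the higher underlying rate.

2015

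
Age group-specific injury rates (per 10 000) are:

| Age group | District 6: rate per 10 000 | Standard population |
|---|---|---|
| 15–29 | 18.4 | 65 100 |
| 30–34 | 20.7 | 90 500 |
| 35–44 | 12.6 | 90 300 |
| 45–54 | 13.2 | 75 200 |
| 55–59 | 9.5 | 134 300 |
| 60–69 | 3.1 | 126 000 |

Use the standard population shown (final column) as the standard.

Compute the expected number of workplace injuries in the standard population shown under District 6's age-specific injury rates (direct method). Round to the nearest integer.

Expected workplace injuries = Σ (standard pop × age-specific rate ÷ 10 000)
= 65 100×18.4/10 000 + 90 500×20.7/10 000 + 90 300×12.6/10 000 + 75 200×13.2/10 000 + 134 300×9.5/10 000 + 126 000×3.1/10 000
= 119.78 + 187.34 + 113.78 + 99.26 + 127.58 + 39.06 = 686.81.

687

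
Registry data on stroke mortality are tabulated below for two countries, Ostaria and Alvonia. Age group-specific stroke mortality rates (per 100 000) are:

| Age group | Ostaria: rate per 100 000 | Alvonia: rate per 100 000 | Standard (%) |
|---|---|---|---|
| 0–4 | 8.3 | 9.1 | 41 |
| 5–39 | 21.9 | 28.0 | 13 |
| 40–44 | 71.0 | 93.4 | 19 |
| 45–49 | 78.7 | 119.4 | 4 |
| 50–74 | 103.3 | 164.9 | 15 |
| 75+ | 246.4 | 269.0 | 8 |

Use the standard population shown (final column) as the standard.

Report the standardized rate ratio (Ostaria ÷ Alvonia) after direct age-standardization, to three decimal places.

0.763

Standard weights: 0.41, 0.13, 0.19, 0.04, 0.15, 0.08.
Ostaria: 0.4100×8.3 + 0.1300×21.9 + 0.1900×71.0 + 0.0400×78.7 + 0.1500×103.3 + 0.0800×246.4 = 58.0950 per 100 000.
Alvonia: 0.4100×9.1 + 0.1300×28.0 + 0.1900×93.4 + 0.0400×119.4 + 0.1500×164.9 + 0.0800×269.0 = 76.1480 per 100 000.
Ratio = 58.0950 ÷ 76.1480 = 0.76292.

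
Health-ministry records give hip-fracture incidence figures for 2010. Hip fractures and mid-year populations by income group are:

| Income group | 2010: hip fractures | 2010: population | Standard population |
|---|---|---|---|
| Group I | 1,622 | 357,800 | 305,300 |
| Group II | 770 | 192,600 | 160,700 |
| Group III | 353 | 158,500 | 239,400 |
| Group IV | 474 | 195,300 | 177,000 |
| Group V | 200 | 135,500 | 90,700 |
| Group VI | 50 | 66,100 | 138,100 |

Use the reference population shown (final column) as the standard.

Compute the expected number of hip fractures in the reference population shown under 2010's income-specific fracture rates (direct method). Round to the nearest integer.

3228

Income-specific rates per 100,000 for 2010: 453.33, 399.79, 222.71, 242.70, 147.60, 75.64.
Expected hip fractures = Σ (standard pop × income-specific rate ÷ 100,000)
= 305,300×453.33/100,000 + 160,700×399.79/100,000 + 239,400×222.71/100,000 + 177,000×242.70/100,000 + 90,700×147.60/100,000 + 138,100×75.64/100,000
= 1384.00 + 642.47 + 533.17 + 429.59 + 133.87 + 104.46 = 3227.57.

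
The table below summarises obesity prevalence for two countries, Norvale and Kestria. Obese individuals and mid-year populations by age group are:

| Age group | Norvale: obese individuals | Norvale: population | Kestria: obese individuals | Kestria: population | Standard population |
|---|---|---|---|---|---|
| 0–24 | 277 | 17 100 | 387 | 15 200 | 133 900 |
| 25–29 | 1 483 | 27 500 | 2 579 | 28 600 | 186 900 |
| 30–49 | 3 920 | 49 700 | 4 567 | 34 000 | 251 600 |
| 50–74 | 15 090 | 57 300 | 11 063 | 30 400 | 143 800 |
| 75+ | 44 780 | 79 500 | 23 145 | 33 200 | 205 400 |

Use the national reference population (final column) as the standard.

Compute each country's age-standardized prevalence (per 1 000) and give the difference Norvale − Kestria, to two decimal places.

-69.36

Age-specific rates per 1 000 for Norvale: 16.199, 53.927, 78.873, 263.351, 563.270.
For Kestria: 25.461, 90.175, 134.324, 363.914, 697.139.
Standard total = 921 600; weights = 0.1453, 0.2028, 0.2730, 0.1560, 0.2229.
Norvale: 0.1453×16.199 + 0.2028×53.927 + 0.2730×78.873 + 0.1560×263.351 + 0.2229×563.270 = 201.4520 per 1 000.
Kestria: 0.1453×25.461 + 0.2028×90.175 + 0.2730×134.324 + 0.1560×363.914 + 0.2229×697.139 = 270.8136 per 1 000.
Difference = 201.4520 − 270.8136 = -69.3616.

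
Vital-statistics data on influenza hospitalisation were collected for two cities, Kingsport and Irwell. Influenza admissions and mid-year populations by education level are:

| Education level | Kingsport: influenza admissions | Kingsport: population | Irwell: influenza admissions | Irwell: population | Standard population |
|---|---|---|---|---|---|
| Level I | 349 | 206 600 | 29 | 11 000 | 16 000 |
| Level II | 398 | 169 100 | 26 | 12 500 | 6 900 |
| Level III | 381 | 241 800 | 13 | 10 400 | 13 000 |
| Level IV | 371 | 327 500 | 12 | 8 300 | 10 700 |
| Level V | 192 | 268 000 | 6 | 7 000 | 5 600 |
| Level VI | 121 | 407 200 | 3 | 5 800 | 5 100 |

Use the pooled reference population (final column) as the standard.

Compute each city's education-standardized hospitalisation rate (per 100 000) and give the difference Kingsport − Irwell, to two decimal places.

-24.94

Education-specific rates per 100 000 for Kingsport: 168.93, 235.36, 157.57, 113.28, 71.64, 29.72.
For Irwell: 263.64, 208.00, 125.00, 144.58, 85.71, 51.72.
Standard total = 57 300; weights = 0.2792, 0.1204, 0.2269, 0.1867, 0.0977, 0.0890.
Kingsport: 0.2792×168.93 + 0.1204×235.36 + 0.2269×157.57 + 0.1867×113.28 + 0.0977×71.64 + 0.0890×29.72 = 142.0605 per 100 000.
Irwell: 0.2792×263.64 + 0.1204×208.00 + 0.2269×125.00 + 0.1867×144.58 + 0.0977×85.71 + 0.0890×51.72 = 167.0011 per 100 000.
Difference = 142.0605 − 167.0011 = -24.9406.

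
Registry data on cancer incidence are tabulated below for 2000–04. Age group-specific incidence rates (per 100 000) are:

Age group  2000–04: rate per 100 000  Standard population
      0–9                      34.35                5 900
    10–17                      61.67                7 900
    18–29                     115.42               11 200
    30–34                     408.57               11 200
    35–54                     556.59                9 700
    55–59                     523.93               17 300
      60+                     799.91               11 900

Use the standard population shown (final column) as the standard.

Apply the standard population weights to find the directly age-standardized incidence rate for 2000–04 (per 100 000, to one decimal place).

Standard total = 75 100; weights = 0.0786, 0.1052, 0.1491, 0.1491, 0.1292, 0.2304, 0.1585.
Standardized rate: 0.0786×34.35 + 0.1052×61.67 + 0.1491×115.42 + 0.1491×408.57 + 0.1292×556.59 + 0.2304×523.93 + 0.1585×799.91 = 406.6629 per 100 000.

406.7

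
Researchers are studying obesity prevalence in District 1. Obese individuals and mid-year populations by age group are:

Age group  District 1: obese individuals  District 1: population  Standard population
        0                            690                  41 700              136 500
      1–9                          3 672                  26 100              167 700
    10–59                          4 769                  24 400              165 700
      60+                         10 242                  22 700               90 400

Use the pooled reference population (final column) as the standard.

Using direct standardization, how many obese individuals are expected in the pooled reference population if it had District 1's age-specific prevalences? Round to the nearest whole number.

99026

Age-specific rates per 1 000 for District 1: 16.547, 140.690, 195.451, 451.189.
Expected obese individuals = Σ (standard pop × age-specific rate ÷ 1 000)
= 136 500×16.547/1 000 + 167 700×140.690/1 000 + 165 700×195.451/1 000 + 90 400×451.189/1 000
= 2258.63 + 23593.66 + 32386.20 + 40787.52 = 99026.01.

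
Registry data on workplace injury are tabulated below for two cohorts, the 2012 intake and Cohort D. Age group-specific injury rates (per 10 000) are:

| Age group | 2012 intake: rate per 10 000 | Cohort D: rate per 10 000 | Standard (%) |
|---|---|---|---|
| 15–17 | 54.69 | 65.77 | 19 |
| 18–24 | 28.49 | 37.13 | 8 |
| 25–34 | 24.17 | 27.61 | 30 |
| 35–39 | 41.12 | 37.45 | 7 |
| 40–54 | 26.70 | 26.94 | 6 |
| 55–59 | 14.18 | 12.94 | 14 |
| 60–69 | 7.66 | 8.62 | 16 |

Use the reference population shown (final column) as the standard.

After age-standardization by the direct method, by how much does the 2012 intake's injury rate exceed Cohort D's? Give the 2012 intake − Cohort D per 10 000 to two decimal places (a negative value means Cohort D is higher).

-3.57

Standard weights: 0.19, 0.08, 0.30, 0.07, 0.06, 0.14, 0.16.
The 2012 intake: 0.1900×54.69 + 0.0800×28.49 + 0.3000×24.17 + 0.0700×41.12 + 0.0600×26.70 + 0.1400×14.18 + 0.1600×7.66 = 27.6125 per 10 000.
Cohort D: 0.1900×65.77 + 0.0800×37.13 + 0.3000×27.61 + 0.0700×37.45 + 0.0600×26.94 + 0.1400×12.94 + 0.1600×8.62 = 31.1784 per 10 000.
Difference = 27.6125 − 31.1784 = -3.5659.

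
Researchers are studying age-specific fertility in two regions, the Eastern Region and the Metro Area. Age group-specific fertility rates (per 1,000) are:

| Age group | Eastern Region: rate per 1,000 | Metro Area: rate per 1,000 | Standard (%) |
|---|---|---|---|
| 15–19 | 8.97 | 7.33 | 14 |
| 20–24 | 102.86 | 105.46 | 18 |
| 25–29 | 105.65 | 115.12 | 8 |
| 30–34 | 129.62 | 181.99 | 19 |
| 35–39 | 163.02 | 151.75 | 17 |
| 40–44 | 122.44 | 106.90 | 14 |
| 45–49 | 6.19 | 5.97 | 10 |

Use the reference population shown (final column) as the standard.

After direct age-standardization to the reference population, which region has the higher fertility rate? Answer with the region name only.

Standard weights: 0.14, 0.18, 0.08, 0.19, 0.17, 0.14, 0.10.
The Eastern Region: 0.1400×8.97 + 0.1800×102.86 + 0.0800×105.65 + 0.1900×129.62 + 0.1700×163.02 + 0.1400×122.44 + 0.1000×6.19 = 98.3244 per 1,000.
The Metro Area: 0.1400×7.33 + 0.1800×105.46 + 0.0800×115.12 + 0.1900×181.99 + 0.1700×151.75 + 0.1400×106.90 + 0.1000×5.97 = 105.1572 per 1,000.

Metro Area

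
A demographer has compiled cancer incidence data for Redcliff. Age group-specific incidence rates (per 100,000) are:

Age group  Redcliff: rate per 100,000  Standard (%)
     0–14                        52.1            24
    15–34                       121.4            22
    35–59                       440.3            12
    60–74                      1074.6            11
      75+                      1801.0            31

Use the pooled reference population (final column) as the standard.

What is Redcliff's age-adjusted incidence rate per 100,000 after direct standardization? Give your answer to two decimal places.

Standard weights: 0.24, 0.22, 0.12, 0.11, 0.31.
Standardized rate: 0.2400×52.1 + 0.2200×121.4 + 0.1200×440.3 + 0.1100×1074.6 + 0.3100×1801.0 = 768.5640 per 100,000.

768.56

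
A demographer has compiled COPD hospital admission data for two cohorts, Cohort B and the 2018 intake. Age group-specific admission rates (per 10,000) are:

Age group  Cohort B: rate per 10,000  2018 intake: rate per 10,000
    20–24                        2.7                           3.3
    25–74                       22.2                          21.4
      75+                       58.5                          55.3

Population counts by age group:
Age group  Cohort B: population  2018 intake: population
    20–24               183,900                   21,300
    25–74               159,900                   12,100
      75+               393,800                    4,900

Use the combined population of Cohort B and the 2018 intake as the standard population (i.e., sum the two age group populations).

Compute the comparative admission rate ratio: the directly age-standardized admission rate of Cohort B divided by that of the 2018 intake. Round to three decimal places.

Combined standard total = 775,900; weights = 0.2645, 0.2217, 0.5139.
Cohort B: 0.2645×2.7 + 0.2217×22.2 + 0.5139×58.5 = 35.6958 per 10,000.
The 2018 intake: 0.2645×3.3 + 0.2217×21.4 + 0.5139×55.3 = 34.0328 per 10,000.
Ratio = 35.6958 ÷ 34.0328 = 1.04886.

1.049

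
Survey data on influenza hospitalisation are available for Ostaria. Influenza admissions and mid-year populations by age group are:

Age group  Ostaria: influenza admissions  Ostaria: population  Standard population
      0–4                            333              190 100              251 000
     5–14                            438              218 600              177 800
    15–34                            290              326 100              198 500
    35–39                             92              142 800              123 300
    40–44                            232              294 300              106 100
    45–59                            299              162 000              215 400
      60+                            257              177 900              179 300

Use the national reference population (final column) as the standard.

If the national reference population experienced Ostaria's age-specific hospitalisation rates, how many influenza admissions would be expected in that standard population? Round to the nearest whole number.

Age-specific rates per 100 000 for Ostaria: 175.17, 200.37, 88.93, 64.43, 78.83, 184.57, 144.46.
Expected influenza admissions = Σ (standard pop × age-specific rate ÷ 100 000)
= 251 000×175.17/100 000 + 177 800×200.37/100 000 + 198 500×88.93/100 000 + 123 300×64.43/100 000 + 106 100×78.83/100 000 + 215 400×184.57/100 000 + 179 300×144.46/100 000
= 439.68 + 356.25 + 176.53 + 79.44 + 83.64 + 397.56 + 259.02 = 1792.11.

1792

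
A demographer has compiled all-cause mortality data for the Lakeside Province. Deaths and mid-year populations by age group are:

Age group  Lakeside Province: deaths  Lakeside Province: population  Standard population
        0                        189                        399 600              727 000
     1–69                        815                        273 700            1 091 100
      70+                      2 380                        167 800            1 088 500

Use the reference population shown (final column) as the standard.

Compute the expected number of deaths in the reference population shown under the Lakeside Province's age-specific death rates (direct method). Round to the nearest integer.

19032

Age-specific rates per 100 000 for the Lakeside Province: 47.30, 297.77, 1418.36.
Expected deaths = Σ (standard pop × age-specific rate ÷ 100 000)
= 727 000×47.30/100 000 + 1 091 100×297.77/100 000 + 1 088 500×1418.36/100 000
= 343.85 + 3248.98 + 15438.80 = 19031.63.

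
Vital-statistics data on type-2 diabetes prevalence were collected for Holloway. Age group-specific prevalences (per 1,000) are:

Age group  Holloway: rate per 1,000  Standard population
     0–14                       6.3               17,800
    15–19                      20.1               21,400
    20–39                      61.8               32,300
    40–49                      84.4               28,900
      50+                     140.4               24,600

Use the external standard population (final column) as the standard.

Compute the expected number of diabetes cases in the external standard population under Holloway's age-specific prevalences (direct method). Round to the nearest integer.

8431

Expected diabetes cases = Σ (standard pop × age-specific rate ÷ 1,000)
= 17,800×6.3/1,000 + 21,400×20.1/1,000 + 32,300×61.8/1,000 + 28,900×84.4/1,000 + 24,600×140.4/1,000
= 112.14 + 430.14 + 1996.14 + 2439.16 + 3453.84 = 8431.42.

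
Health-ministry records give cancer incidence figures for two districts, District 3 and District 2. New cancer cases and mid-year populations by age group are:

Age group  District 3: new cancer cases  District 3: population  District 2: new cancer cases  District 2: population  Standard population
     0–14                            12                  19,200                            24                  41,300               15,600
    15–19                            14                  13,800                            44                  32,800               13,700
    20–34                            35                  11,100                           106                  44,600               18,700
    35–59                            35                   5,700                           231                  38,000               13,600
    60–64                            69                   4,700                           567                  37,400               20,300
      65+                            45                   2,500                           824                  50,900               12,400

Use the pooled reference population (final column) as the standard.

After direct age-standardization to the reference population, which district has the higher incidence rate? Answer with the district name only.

District 3

Age-specific rates per 100,000 for District 3: 62.50, 101.45, 315.32, 614.04, 1468.09, 1800.00.
For District 2: 58.11, 134.15, 237.67, 607.89, 1516.04, 1618.86.
Standard total = 94,300; weights = 0.1654, 0.1453, 0.1983, 0.1442, 0.2153, 0.1315.
District 3: 0.1654×62.50 + 0.1453×101.45 + 0.1983×315.32 + 0.1442×614.04 + 0.2153×1468.09 + 0.1315×1800.00 = 728.8893 per 100,000.
District 2: 0.1654×58.11 + 0.1453×134.15 + 0.1983×237.67 + 0.1442×607.89 + 0.2153×1516.04 + 0.1315×1618.86 = 703.1351 per 100,000.
The crude rates (368.42 vs 733.06) would put District 2 higher, but that reflects its age composition; once standardized to a common age structure, District 3 has the higher underlying rate.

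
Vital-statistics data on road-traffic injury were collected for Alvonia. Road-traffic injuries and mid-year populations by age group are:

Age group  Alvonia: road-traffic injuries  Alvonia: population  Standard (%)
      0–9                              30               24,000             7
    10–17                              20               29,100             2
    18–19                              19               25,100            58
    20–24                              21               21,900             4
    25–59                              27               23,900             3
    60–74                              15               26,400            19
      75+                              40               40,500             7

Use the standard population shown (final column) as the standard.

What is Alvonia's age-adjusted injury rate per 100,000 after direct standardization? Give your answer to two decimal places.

78.96

Age-specific rates per 100,000 for Alvonia: 125.00, 68.73, 75.70, 95.89, 112.97, 56.82, 98.77.
Standard weights: 0.07, 0.02, 0.58, 0.04, 0.03, 0.19, 0.07.
Standardized rate: 0.0700×125.00 + 0.0200×68.73 + 0.5800×75.70 + 0.0400×95.89 + 0.0300×112.97 + 0.1900×56.82 + 0.0700×98.77 = 78.9627 per 100,000.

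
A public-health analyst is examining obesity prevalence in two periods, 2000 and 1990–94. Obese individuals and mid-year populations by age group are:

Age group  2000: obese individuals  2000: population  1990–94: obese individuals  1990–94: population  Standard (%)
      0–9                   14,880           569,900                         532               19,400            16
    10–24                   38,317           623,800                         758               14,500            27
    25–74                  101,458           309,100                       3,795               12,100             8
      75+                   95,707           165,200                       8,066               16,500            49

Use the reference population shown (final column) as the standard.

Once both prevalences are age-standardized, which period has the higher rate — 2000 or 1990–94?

Age-specific rates per 1,000 for 2000: 26.110, 61.425, 328.237, 579.340.
For 1990–94: 27.423, 52.276, 313.636, 488.848.
Standard weights: 0.16, 0.27, 0.08, 0.49.
2000: 0.1600×26.110 + 0.2700×61.425 + 0.0800×328.237 + 0.4900×579.340 = 330.8980 per 1,000.
1990–94: 0.1600×27.423 + 0.2700×52.276 + 0.0800×313.636 + 0.4900×488.848 = 283.1288 per 1,000.
The crude rates (150.10 vs 210.42) would put 1990–94 higher, but that reflects its age composition; once standardized to a common age structure, 2000 has the higher underlying rate.

2000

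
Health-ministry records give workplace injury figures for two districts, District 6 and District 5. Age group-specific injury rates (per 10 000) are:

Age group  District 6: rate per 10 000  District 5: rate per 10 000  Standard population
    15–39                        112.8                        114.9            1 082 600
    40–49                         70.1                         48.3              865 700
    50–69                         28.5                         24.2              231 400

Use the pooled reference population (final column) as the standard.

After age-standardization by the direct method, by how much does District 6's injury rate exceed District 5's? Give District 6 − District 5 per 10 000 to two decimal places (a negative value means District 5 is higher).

Standard total = 2 179 700; weights = 0.4967, 0.3972, 0.1062.
District 6: 0.4967×112.8 + 0.3972×70.1 + 0.1062×28.5 = 86.8917 per 10 000.
District 5: 0.4967×114.9 + 0.3972×48.3 + 0.1062×24.2 = 78.8200 per 10 000.
Difference = 86.8917 − 78.8200 = 8.0717.

8.07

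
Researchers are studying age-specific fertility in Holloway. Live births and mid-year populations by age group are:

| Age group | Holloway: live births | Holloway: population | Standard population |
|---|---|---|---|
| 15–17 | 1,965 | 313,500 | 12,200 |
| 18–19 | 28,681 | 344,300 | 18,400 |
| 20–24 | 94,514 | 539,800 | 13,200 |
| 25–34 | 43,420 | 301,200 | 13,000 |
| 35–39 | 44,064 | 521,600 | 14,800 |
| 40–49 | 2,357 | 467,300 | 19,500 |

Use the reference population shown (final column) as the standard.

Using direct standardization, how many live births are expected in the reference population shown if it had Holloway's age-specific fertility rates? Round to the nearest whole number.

7143

Age-specific rates per 1,000 for Holloway: 6.268, 83.302, 175.091, 144.157, 84.479, 5.044.
Expected live births = Σ (standard pop × age-specific rate ÷ 1,000)
= 12,200×6.268/1,000 + 18,400×83.302/1,000 + 13,200×175.091/1,000 + 13,000×144.157/1,000 + 14,800×84.479/1,000 + 19,500×5.044/1,000
= 76.47 + 1532.76 + 2311.20 + 1874.04 + 1250.28 + 98.36 = 7143.11.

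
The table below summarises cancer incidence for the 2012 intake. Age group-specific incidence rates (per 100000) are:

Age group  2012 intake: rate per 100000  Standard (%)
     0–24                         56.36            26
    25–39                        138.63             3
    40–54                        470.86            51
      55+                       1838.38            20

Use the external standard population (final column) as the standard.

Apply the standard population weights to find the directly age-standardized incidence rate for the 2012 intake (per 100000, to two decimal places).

626.63

Standard weights: 0.26, 0.03, 0.51, 0.20.
Standardized rate: 0.2600×56.36 + 0.0300×138.63 + 0.5100×470.86 + 0.2000×1838.38 = 626.6271 per 100000.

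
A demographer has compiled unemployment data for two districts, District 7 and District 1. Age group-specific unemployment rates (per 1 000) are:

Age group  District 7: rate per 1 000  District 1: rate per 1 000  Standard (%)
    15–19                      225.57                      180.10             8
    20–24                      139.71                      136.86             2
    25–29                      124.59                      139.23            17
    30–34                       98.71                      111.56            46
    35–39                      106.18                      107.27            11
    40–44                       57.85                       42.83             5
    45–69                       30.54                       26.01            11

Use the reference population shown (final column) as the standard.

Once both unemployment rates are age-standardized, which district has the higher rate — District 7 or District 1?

District 1

Standard weights: 0.08, 0.02, 0.17, 0.46, 0.11, 0.05, 0.11.
District 7: 0.0800×225.57 + 0.0200×139.71 + 0.1700×124.59 + 0.4600×98.71 + 0.1100×106.18 + 0.0500×57.85 + 0.1100×30.54 = 105.3584 per 1 000.
District 1: 0.0800×180.10 + 0.0200×136.86 + 0.1700×139.23 + 0.4600×111.56 + 0.1100×107.27 + 0.0500×42.83 + 0.1100×26.01 = 108.9342 per 1 000.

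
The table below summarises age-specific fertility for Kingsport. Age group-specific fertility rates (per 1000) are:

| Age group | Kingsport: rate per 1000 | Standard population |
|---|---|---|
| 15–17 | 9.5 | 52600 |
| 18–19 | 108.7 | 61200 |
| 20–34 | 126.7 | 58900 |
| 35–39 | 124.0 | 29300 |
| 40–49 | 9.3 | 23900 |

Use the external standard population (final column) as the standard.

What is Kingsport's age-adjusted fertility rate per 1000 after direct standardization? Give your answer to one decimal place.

81.8

Standard total = 225900; weights = 0.2328, 0.2709, 0.2607, 0.1297, 0.1058.
Standardized rate: 0.2328×9.5 + 0.2709×108.7 + 0.2607×126.7 + 0.1297×124.0 + 0.1058×9.3 = 81.7629 per 1000.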